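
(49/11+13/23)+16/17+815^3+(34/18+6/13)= 272413193319796/503217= 541343383.31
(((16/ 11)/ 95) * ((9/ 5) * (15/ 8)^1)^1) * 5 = 54/ 209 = 0.26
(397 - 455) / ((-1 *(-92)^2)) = 29 / 4232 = 0.01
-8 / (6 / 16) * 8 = -512 / 3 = -170.67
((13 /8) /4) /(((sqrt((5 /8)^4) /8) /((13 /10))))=1352 /125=10.82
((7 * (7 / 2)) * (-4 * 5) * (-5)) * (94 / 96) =57575 / 24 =2398.96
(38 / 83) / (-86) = -19 / 3569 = -0.01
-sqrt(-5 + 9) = -2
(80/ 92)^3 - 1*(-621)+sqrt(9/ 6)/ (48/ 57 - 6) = 7563707/ 12167 - 19*sqrt(6)/ 196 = 621.42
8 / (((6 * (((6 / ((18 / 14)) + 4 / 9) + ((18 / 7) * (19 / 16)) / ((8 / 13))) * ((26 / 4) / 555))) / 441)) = 526321152 / 105599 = 4984.15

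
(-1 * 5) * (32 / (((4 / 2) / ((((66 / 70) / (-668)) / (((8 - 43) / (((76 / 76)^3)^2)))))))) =-132 / 40915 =-0.00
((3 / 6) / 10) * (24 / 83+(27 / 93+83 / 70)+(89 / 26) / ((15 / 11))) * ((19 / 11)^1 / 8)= 356630 / 7726719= 0.05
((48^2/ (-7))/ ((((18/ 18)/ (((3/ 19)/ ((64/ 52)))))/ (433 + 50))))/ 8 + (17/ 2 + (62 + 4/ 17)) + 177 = -2301.63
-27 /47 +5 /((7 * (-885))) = -33500 /58233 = -0.58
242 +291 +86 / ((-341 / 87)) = 174271 / 341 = 511.06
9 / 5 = 1.80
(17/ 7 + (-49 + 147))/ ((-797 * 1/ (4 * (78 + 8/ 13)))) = -410552/ 10361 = -39.62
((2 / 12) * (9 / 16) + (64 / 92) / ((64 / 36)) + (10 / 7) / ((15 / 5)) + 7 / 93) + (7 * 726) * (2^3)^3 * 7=8726929937399 / 479136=18213889.04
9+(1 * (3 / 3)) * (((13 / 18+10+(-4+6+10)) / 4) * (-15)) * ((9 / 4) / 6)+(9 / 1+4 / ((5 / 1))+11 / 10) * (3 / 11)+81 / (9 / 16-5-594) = -135596249 / 6740800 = -20.12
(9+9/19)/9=20/19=1.05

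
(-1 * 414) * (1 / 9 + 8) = -3358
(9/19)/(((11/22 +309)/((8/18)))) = 8/11761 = 0.00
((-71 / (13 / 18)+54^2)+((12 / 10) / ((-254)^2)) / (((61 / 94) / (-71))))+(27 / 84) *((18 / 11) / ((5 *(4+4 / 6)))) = 388504556900463 / 137879401660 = 2817.71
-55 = -55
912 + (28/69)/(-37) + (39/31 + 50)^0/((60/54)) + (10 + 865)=45644807/25530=1787.89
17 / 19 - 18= -325 / 19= -17.11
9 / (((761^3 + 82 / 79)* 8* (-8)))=-0.00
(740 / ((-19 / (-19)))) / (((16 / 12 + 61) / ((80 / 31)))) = 30.64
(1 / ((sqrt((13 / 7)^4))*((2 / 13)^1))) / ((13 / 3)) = 147 / 338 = 0.43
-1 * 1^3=-1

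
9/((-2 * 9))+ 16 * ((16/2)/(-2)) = -129/2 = -64.50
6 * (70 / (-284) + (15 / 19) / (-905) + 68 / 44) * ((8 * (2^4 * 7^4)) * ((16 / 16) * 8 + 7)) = 96435538819200 / 2685859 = 35904914.90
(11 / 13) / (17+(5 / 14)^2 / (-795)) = 342804 / 6887179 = 0.05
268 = 268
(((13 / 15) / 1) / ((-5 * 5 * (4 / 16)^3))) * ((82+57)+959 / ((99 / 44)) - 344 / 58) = -1240.88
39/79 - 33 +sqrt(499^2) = 36853/79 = 466.49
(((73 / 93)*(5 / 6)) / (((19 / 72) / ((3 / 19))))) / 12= 365 / 11191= 0.03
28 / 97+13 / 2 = 1317 / 194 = 6.79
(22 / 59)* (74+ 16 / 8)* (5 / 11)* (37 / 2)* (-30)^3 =-379620000 / 59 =-6434237.29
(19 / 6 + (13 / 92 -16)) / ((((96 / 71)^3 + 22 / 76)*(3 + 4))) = -23821482427 / 36280051374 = -0.66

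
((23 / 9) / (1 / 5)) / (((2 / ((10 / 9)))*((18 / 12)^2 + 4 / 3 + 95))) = 2300 / 31941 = 0.07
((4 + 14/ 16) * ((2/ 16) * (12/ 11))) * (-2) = -1.33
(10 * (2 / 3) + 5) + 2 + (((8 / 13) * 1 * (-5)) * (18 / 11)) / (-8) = 6133 / 429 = 14.30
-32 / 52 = -8 / 13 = -0.62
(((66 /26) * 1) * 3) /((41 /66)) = 6534 /533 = 12.26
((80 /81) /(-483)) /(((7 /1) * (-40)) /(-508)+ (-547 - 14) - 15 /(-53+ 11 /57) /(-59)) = 0.00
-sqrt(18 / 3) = -sqrt(6) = -2.45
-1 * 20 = -20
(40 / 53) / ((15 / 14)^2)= 1568 / 2385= 0.66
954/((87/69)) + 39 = 23073/29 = 795.62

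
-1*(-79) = 79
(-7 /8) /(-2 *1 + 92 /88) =11 /12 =0.92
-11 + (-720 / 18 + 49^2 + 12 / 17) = 39962 / 17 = 2350.71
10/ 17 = 0.59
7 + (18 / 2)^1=16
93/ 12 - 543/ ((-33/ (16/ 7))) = 13971/ 308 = 45.36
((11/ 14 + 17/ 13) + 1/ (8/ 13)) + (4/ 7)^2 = 20613/ 5096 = 4.04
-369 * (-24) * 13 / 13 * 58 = 513648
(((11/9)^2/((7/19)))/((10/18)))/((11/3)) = 1.99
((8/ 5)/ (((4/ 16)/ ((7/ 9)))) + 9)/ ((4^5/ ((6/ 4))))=629/ 30720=0.02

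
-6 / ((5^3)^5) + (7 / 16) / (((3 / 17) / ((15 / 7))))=2593994140529 / 488281250000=5.31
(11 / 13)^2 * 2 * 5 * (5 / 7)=6050 / 1183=5.11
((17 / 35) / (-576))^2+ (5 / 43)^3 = 50826177523 / 32313680179200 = 0.00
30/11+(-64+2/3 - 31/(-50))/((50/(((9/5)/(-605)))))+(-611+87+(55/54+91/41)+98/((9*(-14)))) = -4343304665603/8371687500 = -518.81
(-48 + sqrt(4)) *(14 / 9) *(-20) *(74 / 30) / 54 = 47656 / 729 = 65.37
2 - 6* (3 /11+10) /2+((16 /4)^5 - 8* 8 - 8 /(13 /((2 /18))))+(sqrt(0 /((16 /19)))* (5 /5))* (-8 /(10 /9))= 1198343 /1287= 931.11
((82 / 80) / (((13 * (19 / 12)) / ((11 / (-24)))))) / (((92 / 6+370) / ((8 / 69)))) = -451 / 65672360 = -0.00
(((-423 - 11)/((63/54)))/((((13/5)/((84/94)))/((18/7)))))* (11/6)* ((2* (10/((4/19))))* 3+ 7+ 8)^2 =-33145200000/611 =-54247463.18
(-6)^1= -6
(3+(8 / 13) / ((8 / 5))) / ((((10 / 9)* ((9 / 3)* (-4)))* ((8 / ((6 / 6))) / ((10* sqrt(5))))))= -33* sqrt(5) / 104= -0.71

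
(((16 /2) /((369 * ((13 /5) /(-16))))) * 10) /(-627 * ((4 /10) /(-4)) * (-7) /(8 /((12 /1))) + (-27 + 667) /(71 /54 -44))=59008000 /29780864919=0.00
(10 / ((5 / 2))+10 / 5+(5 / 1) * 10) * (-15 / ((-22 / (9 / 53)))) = 3780 / 583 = 6.48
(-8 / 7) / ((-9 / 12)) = 32 / 21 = 1.52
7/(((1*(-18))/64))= -224/9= -24.89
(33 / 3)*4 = 44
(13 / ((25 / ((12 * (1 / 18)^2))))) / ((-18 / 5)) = -13 / 2430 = -0.01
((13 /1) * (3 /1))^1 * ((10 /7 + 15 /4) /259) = 5655 /7252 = 0.78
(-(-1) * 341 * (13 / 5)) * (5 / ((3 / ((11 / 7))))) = 48763 / 21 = 2322.05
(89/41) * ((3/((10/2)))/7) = 267/1435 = 0.19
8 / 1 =8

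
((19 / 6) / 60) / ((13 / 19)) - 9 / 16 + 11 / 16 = 473 / 2340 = 0.20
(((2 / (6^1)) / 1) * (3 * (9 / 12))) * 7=21 / 4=5.25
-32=-32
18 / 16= 9 / 8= 1.12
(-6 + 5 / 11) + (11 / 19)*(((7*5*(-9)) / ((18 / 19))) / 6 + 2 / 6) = -93889 / 2508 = -37.44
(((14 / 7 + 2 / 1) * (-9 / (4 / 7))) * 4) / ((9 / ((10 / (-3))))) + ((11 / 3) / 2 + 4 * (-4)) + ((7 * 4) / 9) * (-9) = 307 / 6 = 51.17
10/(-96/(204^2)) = -4335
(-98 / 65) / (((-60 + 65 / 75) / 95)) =2.42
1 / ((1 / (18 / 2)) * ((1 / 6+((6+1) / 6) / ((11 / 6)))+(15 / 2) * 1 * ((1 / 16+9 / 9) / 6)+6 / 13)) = 247104 / 71185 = 3.47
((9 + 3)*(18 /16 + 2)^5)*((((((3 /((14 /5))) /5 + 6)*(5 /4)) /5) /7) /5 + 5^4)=2235332.92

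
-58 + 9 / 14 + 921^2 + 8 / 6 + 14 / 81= 961841959 / 1134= 848185.15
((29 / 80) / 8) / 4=29 / 2560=0.01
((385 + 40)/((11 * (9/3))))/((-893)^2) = 425/26315817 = 0.00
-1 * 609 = -609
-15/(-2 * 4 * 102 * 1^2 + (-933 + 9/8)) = 40/4661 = 0.01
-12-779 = -791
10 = 10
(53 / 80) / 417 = 0.00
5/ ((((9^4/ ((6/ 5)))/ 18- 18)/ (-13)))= -260/ 1143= -0.23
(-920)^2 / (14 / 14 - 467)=-423200 / 233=-1816.31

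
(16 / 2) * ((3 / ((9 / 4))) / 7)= 32 / 21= 1.52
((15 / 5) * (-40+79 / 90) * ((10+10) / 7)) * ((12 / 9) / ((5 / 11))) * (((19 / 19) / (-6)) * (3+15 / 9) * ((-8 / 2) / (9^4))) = -1239392 / 2657205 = -0.47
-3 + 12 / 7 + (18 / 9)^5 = 215 / 7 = 30.71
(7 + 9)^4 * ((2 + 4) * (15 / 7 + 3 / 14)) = 6488064 / 7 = 926866.29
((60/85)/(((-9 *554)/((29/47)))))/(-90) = 29/29878605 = 0.00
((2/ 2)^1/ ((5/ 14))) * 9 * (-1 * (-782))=98532/ 5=19706.40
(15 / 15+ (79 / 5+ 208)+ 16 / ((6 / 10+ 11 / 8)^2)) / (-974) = -3571442 / 15196835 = -0.24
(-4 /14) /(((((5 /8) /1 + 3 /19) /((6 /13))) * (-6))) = 304 /10829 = 0.03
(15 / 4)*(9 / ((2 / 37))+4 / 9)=15025 / 24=626.04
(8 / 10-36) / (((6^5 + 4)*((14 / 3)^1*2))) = -33 / 68075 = -0.00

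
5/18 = 0.28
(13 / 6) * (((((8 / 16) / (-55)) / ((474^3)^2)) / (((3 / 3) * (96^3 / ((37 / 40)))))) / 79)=-481 / 20927375519081739448850841600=-0.00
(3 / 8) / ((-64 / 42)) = -63 / 256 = -0.25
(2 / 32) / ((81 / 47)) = 47 / 1296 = 0.04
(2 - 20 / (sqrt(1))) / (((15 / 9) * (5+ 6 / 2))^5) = -2187 / 51200000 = -0.00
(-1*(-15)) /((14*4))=15 /56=0.27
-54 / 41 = -1.32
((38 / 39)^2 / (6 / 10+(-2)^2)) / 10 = 722 / 34983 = 0.02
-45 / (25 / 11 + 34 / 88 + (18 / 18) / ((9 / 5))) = -14.00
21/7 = 3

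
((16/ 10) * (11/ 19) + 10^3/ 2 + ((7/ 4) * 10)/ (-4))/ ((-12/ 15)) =-377379/ 608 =-620.69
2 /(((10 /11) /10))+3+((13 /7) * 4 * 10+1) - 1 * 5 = 667 /7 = 95.29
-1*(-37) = 37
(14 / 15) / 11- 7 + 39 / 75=-5276 / 825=-6.40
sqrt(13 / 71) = sqrt(923) / 71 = 0.43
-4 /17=-0.24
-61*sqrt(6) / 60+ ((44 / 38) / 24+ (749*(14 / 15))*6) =4781671 / 1140 - 61*sqrt(6) / 60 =4191.96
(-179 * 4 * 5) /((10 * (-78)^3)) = 179 /237276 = 0.00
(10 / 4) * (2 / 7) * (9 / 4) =45 / 28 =1.61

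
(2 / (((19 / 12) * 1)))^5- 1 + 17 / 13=3.52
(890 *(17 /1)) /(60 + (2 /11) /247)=20554105 /81511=252.16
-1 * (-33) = 33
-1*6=-6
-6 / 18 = -1 / 3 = -0.33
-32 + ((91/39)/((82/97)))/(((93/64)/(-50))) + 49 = -891937/11439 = -77.97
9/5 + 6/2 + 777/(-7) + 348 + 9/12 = 4851/20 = 242.55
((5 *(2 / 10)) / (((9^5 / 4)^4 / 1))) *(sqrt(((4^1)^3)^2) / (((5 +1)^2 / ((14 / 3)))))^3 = 2877292544 / 239299329230617529590083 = 0.00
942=942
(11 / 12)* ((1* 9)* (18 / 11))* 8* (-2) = -216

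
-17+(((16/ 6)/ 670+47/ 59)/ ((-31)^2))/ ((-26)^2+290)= -935766485419/ 55045090170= -17.00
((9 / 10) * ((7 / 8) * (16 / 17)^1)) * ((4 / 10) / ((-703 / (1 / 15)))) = -42 / 1493875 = -0.00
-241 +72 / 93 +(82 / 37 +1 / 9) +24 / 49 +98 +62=-39155402 / 505827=-77.41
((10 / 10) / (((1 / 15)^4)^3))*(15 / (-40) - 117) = -121831811279296875 / 8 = -15228976409912109.38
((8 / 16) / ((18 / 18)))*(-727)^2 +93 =528715 / 2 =264357.50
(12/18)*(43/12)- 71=-1235/18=-68.61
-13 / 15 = -0.87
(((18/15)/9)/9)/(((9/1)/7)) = 14/1215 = 0.01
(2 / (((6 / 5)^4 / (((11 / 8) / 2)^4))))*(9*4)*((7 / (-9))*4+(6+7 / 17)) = 4621065625 / 180486144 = 25.60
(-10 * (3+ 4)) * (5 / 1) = -350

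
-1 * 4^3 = -64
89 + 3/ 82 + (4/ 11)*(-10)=77031/ 902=85.40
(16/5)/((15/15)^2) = 16/5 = 3.20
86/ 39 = 2.21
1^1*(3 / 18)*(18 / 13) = 3 / 13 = 0.23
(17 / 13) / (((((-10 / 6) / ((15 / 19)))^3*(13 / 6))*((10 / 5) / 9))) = -334611 / 1159171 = -0.29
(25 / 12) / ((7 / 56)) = 50 / 3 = 16.67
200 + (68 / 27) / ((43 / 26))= 233968 / 1161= 201.52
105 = 105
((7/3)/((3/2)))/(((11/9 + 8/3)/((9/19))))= 18/95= 0.19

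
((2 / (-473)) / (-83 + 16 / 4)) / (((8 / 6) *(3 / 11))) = 1 / 6794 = 0.00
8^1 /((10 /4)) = 16 /5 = 3.20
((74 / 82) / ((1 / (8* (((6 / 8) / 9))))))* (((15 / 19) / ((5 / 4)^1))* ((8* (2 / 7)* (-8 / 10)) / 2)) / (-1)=9472 / 27265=0.35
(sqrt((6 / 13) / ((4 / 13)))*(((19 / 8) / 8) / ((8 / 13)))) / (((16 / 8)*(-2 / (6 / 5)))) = -741*sqrt(6) / 10240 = -0.18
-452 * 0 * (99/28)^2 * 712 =0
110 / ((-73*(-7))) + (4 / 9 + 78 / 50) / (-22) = 28549 / 229950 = 0.12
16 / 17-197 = -3333 / 17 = -196.06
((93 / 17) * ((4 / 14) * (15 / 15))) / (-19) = -186 / 2261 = -0.08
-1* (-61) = 61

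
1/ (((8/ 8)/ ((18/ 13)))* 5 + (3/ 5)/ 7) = 630/ 2329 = 0.27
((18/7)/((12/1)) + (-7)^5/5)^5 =-721029021134071827289336643/1680700000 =-429005188989154416.19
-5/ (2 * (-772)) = 5/ 1544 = 0.00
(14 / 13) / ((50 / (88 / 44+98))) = 2.15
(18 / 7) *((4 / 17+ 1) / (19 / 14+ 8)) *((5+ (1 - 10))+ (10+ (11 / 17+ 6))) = 162540 / 37859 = 4.29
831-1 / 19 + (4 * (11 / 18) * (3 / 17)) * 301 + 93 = 1021123 / 969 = 1053.79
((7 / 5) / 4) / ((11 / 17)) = 119 / 220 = 0.54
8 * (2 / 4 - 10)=-76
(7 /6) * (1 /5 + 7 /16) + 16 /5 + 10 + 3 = 16.94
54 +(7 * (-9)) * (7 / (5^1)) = -34.20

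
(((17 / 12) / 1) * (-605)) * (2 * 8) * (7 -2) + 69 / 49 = -10079093 / 147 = -68565.26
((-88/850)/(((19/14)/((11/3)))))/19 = -0.01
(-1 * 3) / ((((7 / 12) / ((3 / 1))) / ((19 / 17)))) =-2052 / 119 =-17.24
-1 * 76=-76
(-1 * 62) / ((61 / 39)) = -2418 / 61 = -39.64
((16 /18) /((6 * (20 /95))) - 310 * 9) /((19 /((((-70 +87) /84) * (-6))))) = 1280287 /7182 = 178.26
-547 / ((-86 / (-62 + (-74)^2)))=1480729 / 43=34435.56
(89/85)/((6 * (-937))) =-89/477870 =-0.00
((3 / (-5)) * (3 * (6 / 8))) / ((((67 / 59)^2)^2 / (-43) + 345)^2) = -7330215936520517283 / 646135817724109713411920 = -0.00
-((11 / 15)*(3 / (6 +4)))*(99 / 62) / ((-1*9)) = 121 / 3100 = 0.04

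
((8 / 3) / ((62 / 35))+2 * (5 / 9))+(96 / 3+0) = 9658 / 279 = 34.62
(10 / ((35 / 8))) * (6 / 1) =96 / 7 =13.71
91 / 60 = 1.52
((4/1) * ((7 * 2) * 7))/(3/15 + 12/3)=93.33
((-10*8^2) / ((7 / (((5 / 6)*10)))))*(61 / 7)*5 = -4880000 / 147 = -33197.28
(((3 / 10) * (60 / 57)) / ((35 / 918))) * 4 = 22032 / 665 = 33.13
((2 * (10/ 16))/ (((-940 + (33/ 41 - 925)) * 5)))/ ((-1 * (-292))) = -0.00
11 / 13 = 0.85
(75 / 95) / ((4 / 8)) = 30 / 19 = 1.58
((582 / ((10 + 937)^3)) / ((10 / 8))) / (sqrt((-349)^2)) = 2328 / 1481990324635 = 0.00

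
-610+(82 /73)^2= -608.74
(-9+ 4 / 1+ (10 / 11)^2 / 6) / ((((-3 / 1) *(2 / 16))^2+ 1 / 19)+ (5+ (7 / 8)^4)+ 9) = -27471872 / 83504157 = -0.33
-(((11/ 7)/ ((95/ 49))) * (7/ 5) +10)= -5289/ 475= -11.13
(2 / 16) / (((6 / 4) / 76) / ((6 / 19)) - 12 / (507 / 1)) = 338 / 105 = 3.22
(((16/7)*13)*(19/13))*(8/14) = 1216/49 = 24.82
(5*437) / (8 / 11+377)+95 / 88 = 501961 / 73128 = 6.86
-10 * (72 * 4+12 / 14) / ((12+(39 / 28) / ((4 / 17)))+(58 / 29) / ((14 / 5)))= -323520 / 2087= -155.02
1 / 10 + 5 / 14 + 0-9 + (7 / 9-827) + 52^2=588809 / 315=1869.23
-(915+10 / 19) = -17395 / 19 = -915.53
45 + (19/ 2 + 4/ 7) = 771/ 14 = 55.07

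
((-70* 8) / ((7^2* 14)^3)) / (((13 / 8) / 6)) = -480 / 74942413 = -0.00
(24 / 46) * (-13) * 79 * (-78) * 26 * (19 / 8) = 59358546 / 23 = 2580806.35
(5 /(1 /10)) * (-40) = -2000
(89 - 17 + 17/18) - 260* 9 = -40807/18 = -2267.06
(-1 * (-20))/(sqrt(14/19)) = 10 * sqrt(266)/7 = 23.30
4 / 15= 0.27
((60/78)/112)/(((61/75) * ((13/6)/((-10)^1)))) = -5625/144326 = -0.04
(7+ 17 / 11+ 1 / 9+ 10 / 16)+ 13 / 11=10.46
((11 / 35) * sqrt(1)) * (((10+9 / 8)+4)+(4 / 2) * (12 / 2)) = 341 / 40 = 8.52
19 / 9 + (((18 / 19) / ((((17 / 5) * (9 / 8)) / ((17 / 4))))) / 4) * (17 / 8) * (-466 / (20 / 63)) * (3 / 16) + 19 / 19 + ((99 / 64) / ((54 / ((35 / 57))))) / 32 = -150.80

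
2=2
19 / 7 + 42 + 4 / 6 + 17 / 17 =974 / 21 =46.38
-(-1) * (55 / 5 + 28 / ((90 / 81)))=36.20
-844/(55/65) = -10972/11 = -997.45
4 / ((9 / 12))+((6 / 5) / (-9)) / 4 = 53 / 10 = 5.30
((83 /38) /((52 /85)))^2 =49773025 /3904576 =12.75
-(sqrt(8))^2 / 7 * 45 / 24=-15 / 7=-2.14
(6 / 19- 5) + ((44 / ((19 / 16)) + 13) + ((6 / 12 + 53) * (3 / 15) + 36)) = 92.07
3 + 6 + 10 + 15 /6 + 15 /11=503 /22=22.86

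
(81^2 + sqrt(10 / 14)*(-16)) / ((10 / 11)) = 72171 / 10- 88*sqrt(35) / 35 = 7202.23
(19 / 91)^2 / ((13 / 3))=1083 / 107653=0.01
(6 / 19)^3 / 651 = 72 / 1488403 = 0.00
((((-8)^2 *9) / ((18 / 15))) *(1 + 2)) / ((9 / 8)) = 1280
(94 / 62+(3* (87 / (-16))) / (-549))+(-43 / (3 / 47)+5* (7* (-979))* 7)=-21832165703 / 90768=-240527.12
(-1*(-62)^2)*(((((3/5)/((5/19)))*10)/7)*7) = -438216/5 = -87643.20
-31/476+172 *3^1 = 245585/476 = 515.93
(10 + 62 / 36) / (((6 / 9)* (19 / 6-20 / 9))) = 633 / 34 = 18.62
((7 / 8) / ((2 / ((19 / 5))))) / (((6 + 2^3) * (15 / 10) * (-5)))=-19 / 1200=-0.02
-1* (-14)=14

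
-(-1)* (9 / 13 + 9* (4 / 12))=48 / 13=3.69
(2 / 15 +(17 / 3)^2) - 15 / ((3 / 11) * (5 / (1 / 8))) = 11113 / 360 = 30.87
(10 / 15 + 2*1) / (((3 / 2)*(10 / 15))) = 8 / 3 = 2.67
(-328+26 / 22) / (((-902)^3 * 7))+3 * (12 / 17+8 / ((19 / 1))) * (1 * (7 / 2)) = 215973776730737 / 18252100865768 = 11.83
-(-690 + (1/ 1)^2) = 689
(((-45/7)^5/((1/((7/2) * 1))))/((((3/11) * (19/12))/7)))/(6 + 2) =-2029809375/26068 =-77865.94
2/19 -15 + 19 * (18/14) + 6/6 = 1401/133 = 10.53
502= 502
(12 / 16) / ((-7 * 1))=-3 / 28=-0.11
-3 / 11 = -0.27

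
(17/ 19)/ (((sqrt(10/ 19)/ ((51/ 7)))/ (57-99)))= -2601 * sqrt(190)/ 95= -377.39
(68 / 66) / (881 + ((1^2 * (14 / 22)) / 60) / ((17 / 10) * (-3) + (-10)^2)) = 64532 / 55180561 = 0.00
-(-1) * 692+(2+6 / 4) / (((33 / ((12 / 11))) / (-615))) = 75122 / 121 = 620.84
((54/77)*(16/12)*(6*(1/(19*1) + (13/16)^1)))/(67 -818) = -7101/1098713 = -0.01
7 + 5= 12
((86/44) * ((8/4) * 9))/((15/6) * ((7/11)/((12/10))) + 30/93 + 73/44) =71982/6767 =10.64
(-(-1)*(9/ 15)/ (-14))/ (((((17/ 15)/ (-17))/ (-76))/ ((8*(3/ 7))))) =-8208/ 49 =-167.51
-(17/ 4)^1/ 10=-17/ 40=-0.42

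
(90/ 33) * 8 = 240/ 11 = 21.82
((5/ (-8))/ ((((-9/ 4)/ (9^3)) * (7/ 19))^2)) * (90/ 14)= -1065834450/ 343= -3107389.07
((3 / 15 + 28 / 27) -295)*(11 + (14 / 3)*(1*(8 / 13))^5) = -504109534018 / 150373665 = -3352.38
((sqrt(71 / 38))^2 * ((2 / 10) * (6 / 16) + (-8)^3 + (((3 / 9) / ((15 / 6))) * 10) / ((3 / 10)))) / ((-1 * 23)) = 12971203 / 314640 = 41.23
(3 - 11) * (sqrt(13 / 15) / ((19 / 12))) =-32 * sqrt(195) / 95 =-4.70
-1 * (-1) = 1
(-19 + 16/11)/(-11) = 193/121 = 1.60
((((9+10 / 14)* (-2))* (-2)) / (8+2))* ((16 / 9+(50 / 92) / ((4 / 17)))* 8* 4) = 526048 / 1035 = 508.26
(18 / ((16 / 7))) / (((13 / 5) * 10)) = 0.30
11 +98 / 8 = 93 / 4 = 23.25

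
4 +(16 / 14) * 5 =68 / 7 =9.71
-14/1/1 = -14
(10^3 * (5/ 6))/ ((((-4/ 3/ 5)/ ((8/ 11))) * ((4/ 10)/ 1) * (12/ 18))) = -93750/ 11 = -8522.73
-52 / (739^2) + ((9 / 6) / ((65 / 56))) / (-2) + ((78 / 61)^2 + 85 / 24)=14362023468917 / 3170101335960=4.53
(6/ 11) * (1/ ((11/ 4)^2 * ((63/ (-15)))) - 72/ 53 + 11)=2588422/ 493801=5.24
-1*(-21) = 21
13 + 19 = 32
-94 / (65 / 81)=-117.14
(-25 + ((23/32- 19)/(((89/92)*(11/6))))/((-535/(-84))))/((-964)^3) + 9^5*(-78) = -216109931369316886973/46921034154016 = -4605822.00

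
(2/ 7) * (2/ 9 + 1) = 22/ 63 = 0.35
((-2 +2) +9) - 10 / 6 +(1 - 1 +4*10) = 142 / 3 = 47.33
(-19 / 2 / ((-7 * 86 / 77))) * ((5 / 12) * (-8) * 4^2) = -8360 / 129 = -64.81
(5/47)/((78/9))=15/1222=0.01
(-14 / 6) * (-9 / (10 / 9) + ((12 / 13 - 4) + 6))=4711 / 390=12.08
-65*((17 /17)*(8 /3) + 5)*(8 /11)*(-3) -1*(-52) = 12532 /11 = 1139.27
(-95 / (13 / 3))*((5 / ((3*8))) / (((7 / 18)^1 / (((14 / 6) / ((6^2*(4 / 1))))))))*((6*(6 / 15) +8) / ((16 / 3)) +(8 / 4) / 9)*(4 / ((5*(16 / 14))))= -52003 / 179712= -0.29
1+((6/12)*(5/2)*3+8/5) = 127/20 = 6.35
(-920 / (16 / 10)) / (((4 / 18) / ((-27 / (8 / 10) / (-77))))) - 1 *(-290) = -519985 / 616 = -844.13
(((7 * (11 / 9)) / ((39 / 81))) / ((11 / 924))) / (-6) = -3234 / 13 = -248.77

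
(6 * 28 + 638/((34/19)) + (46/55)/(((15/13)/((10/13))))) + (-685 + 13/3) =-145467/935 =-155.58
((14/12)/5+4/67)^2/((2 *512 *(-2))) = -0.00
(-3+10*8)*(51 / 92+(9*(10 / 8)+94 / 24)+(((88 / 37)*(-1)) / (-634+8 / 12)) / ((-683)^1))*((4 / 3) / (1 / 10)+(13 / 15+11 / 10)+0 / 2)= 204534435683193 / 11043427000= 18520.92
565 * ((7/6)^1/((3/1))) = 3955/18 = 219.72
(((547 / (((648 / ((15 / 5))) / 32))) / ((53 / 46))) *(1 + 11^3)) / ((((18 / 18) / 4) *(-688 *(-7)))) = 3723976 / 47859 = 77.81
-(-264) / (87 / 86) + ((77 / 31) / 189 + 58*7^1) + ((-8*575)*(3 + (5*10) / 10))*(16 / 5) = -2842198907 / 24273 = -117093.02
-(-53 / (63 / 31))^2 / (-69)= 2699449 / 273861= 9.86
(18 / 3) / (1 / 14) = 84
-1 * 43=-43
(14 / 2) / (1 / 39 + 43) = 273 / 1678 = 0.16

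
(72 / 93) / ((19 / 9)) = 216 / 589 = 0.37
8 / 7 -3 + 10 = 57 / 7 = 8.14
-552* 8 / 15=-1472 / 5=-294.40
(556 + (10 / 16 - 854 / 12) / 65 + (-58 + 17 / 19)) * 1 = 14755073 / 29640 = 497.81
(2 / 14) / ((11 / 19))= 19 / 77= 0.25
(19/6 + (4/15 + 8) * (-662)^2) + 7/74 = 2010665282/555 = 3622820.33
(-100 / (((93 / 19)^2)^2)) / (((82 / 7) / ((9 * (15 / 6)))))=-114030875 / 340779249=-0.33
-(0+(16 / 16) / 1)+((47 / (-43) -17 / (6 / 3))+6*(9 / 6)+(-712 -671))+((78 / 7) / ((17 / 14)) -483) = -2717005 / 1462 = -1858.42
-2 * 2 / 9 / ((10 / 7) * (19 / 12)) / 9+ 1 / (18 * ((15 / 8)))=4 / 513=0.01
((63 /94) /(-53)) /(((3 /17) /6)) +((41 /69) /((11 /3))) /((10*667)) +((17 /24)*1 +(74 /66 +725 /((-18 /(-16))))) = 97735031505751 /151329146760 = 645.84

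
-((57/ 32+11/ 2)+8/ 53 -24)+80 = 163779/ 1696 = 96.57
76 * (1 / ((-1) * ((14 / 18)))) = -684 / 7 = -97.71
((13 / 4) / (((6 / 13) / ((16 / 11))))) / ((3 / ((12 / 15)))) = 1352 / 495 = 2.73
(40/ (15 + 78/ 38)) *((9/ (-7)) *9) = -190/ 7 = -27.14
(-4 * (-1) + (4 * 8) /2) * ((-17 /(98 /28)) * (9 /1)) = -874.29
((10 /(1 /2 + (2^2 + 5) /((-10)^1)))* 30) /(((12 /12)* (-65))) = 11.54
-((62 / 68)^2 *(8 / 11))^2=-3694084 / 10106041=-0.37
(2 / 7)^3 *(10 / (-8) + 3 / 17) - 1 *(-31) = 180615 / 5831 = 30.97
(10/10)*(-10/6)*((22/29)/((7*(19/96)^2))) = -337920/73283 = -4.61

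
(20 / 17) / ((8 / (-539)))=-2695 / 34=-79.26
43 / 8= 5.38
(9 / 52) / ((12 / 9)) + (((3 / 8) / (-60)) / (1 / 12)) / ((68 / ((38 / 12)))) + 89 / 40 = 33257 / 14144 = 2.35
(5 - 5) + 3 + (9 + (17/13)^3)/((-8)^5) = 107974601/35995648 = 3.00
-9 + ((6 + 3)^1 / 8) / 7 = -495 / 56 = -8.84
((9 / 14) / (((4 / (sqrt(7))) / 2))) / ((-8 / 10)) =-45 * sqrt(7) / 112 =-1.06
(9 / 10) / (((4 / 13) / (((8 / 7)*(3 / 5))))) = 351 / 175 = 2.01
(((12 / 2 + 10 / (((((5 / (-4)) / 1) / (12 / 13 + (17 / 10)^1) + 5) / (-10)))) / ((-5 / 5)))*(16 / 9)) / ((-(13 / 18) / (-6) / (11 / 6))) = 3498176 / 8021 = 436.13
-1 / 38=-0.03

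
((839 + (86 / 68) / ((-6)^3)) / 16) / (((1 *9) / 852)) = 437471683 / 88128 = 4964.05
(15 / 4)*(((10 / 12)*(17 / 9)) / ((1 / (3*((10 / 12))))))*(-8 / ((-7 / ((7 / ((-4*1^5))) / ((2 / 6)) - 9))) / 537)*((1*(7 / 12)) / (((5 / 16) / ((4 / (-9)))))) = 16150 / 43497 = 0.37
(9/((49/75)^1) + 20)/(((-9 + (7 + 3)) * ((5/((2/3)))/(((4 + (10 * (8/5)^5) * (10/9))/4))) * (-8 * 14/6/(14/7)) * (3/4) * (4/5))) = -11218583/463050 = -24.23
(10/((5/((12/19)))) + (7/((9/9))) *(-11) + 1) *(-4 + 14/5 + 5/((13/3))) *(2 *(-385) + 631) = -118428/247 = -479.47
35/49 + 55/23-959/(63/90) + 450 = -916.89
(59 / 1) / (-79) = -59 / 79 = -0.75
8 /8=1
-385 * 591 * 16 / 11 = -330960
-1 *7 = -7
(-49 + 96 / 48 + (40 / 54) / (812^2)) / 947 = -209176879 / 4214691684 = -0.05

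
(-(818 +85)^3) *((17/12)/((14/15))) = -8940959685/8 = -1117619960.62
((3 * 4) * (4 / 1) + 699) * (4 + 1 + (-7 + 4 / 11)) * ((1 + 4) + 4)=-121014 / 11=-11001.27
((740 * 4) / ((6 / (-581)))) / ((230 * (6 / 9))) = -42994 / 23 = -1869.30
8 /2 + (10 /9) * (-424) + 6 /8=-16789 /36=-466.36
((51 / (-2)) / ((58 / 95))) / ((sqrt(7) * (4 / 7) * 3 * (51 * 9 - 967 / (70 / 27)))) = -0.11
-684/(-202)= 342/101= 3.39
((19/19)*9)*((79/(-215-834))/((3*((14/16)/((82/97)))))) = -155472/712271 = -0.22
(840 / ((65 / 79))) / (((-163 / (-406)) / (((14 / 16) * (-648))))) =-3055240944 / 2119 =-1441831.50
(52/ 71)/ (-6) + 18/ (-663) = -7024/ 47073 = -0.15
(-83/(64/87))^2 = 52142841/4096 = 12730.19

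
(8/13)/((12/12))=8/13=0.62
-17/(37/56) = -952/37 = -25.73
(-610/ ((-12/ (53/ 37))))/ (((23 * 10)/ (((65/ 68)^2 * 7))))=95615975/ 47220288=2.02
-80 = -80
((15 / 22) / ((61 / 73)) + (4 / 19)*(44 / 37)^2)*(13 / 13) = 38874493 / 34906762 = 1.11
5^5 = 3125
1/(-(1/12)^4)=-20736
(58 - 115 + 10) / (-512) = 47 / 512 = 0.09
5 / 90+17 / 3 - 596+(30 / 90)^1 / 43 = -456869 / 774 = -590.27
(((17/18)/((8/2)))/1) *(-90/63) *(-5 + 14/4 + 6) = -85/56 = -1.52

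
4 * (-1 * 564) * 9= -20304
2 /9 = 0.22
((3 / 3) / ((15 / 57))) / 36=19 / 180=0.11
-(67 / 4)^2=-4489 / 16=-280.56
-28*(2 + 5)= -196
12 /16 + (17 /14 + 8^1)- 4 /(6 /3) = 223 /28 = 7.96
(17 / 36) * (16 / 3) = 68 / 27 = 2.52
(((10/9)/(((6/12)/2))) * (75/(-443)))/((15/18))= -400/443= -0.90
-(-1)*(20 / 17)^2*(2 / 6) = 400 / 867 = 0.46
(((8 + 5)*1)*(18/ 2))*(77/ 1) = 9009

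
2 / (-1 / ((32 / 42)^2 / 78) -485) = -256 / 79279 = -0.00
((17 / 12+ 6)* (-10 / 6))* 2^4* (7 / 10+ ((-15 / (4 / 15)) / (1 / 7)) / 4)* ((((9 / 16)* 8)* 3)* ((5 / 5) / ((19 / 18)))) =18789057 / 76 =247224.43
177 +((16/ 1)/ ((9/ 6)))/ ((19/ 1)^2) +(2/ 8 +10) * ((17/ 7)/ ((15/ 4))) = 6961922/ 37905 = 183.67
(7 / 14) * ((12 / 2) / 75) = 0.04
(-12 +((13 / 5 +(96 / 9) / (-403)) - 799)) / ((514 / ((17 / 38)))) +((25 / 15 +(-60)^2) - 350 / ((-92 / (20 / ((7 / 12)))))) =1688850318657 / 452605270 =3731.40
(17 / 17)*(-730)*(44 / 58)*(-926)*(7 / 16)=13012615 / 58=224355.43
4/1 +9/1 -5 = 8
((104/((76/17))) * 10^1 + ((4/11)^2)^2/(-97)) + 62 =7950145982/26983363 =294.63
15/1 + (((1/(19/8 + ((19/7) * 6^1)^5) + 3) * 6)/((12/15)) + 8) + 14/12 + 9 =5144719034947/92420091555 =55.67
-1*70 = -70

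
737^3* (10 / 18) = 2001577765 / 9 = 222397529.44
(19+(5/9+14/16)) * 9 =1471/8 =183.88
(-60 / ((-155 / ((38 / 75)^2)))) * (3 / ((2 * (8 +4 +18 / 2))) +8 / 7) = 49096 / 406875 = 0.12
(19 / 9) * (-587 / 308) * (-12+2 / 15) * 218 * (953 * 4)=39676796.96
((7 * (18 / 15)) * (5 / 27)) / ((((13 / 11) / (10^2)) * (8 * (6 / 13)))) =1925 / 54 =35.65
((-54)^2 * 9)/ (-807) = -8748/ 269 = -32.52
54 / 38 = 27 / 19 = 1.42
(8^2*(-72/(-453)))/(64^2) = 3/1208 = 0.00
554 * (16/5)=8864/5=1772.80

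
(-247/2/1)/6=-247/12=-20.58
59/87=0.68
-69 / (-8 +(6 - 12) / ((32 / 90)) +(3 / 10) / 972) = 2.77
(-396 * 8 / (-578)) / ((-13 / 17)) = -1584 / 221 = -7.17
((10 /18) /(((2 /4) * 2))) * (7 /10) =7 /18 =0.39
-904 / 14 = -452 / 7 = -64.57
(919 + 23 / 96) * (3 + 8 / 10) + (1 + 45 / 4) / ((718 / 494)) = 603385147 / 172320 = 3501.54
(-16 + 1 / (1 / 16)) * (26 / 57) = 0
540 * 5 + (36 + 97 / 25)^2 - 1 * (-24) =2696509 / 625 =4314.41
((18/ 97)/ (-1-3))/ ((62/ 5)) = -45/ 12028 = -0.00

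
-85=-85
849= 849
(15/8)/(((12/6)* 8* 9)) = 5/384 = 0.01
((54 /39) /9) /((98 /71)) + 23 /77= 2874 /7007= 0.41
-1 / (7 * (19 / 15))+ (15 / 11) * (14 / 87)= 4525 / 42427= 0.11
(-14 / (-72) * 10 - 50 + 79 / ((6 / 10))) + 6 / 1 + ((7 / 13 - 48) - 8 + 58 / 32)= 67321 / 1872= 35.96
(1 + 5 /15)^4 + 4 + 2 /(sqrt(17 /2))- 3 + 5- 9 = 13 /81 + 2 *sqrt(34) /17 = 0.85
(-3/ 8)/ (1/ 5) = -1.88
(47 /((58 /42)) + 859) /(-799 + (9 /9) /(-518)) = -13415164 /12002607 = -1.12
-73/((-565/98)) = 7154/565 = 12.66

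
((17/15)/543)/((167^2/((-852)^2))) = 0.05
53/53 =1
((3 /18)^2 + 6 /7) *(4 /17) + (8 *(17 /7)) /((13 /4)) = 86131 /13923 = 6.19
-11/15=-0.73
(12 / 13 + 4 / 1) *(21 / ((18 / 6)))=448 / 13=34.46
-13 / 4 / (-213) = 13 / 852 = 0.02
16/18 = 8/9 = 0.89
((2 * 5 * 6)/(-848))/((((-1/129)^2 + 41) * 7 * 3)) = -83205/1012506488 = -0.00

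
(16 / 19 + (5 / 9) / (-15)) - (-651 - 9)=338993 / 513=660.81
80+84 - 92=72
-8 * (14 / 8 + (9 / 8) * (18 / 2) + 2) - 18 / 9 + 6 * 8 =-65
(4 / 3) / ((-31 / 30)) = -40 / 31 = -1.29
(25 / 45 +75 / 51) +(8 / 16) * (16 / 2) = 922 / 153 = 6.03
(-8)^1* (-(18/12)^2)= 18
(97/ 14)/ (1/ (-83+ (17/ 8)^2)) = -487231/ 896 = -543.78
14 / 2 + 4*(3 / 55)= 397 / 55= 7.22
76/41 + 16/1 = 732/41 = 17.85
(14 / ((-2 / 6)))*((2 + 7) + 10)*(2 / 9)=-532 / 3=-177.33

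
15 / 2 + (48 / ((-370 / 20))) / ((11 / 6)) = 6.08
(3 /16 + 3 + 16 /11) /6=817 /1056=0.77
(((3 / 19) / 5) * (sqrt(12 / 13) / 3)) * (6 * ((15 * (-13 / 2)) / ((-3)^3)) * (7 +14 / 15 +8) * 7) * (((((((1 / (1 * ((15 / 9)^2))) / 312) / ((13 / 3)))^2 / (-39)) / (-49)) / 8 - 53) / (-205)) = 6.32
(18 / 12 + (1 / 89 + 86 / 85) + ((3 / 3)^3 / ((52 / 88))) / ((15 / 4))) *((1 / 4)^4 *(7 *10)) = 0.81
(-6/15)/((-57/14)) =28/285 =0.10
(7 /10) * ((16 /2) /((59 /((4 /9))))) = 112 /2655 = 0.04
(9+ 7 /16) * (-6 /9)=-151 /24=-6.29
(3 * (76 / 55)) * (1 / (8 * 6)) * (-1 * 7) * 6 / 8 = -399 / 880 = -0.45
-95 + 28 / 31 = -2917 / 31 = -94.10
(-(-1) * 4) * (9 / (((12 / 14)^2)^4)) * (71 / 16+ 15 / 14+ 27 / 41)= 23323561303 / 30606336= 762.05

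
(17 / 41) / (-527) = -1 / 1271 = -0.00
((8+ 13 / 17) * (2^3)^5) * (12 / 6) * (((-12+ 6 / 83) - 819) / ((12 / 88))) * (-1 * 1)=4938658086912 / 1411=3500112038.92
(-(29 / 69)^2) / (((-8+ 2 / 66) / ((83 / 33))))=69803 / 1252143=0.06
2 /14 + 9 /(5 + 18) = 86 /161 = 0.53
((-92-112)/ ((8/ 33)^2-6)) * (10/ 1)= 222156/ 647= 343.36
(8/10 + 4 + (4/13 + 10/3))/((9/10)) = 3292/351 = 9.38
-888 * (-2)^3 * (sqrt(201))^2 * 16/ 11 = 22846464/ 11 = 2076951.27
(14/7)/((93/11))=22/93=0.24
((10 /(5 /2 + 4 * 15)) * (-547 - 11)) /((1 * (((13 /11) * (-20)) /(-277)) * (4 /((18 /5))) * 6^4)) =-0.73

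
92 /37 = 2.49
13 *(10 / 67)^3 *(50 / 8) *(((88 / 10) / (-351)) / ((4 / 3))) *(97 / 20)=-133375 / 5413734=-0.02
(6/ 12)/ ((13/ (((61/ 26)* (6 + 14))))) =305/ 169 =1.80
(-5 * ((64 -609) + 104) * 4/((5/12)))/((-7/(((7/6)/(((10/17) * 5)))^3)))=-11796113/62500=-188.74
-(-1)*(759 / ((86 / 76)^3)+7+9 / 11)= 531.64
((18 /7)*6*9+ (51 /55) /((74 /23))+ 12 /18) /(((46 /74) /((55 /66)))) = 187.43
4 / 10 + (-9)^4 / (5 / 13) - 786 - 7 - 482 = 15784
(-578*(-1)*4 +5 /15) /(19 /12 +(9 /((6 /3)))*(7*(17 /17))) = 27748 /397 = 69.89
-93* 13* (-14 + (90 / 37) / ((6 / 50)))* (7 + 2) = -2524392 / 37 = -68226.81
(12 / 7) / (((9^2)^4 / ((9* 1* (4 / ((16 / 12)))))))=4 / 3720087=0.00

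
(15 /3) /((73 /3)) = 15 /73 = 0.21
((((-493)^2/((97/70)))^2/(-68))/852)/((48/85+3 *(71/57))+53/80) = -27498396034665500/257070091707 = -106968.48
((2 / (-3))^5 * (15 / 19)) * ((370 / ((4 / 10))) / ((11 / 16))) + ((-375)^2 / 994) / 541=-1271020831375 / 9103637466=-139.62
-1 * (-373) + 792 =1165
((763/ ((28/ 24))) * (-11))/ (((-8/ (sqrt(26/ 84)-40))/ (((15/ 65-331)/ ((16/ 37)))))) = 715353375/ 26-47690225 * sqrt(546)/ 2912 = 27130912.62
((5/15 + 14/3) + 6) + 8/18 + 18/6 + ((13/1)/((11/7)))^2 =82.88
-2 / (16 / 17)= -17 / 8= -2.12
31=31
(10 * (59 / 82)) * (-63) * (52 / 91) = -10620 / 41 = -259.02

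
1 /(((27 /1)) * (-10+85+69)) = 1 /3888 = 0.00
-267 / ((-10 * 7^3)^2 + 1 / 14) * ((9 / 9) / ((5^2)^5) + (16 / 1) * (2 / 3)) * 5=-389375003738 / 321696486328125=-0.00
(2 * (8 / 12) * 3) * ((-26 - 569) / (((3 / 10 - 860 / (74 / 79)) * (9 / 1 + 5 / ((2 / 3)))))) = 1761200 / 11206437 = 0.16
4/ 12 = 1/ 3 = 0.33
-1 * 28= -28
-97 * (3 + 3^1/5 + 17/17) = -2231/5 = -446.20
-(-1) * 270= 270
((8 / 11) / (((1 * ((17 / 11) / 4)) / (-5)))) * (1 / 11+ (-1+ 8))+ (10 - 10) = -12480 / 187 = -66.74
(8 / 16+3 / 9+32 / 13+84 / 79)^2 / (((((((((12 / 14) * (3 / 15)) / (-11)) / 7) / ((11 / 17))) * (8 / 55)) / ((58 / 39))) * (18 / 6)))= -18813.65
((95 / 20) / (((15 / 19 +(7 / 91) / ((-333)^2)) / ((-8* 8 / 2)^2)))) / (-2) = -33305732928 / 10811687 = -3080.53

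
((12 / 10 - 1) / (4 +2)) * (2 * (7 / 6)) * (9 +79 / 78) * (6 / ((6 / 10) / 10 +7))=27335 / 41301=0.66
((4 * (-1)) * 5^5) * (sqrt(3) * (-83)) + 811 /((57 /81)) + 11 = 22106 /19 + 1037500 * sqrt(3) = 1798166.19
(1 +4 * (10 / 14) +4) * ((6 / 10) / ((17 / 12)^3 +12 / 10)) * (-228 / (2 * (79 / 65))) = -2112739200 / 19317949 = -109.37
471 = 471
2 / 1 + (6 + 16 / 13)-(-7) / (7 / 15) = 315 / 13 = 24.23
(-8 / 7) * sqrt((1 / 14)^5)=-sqrt(14) / 2401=-0.00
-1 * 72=-72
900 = 900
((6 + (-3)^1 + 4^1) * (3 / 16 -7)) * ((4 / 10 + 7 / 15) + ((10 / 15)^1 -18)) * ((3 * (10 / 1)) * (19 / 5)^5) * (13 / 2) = 6066425217307 / 50000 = 121328504.35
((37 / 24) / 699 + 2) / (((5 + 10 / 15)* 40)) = 33589 / 3802560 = 0.01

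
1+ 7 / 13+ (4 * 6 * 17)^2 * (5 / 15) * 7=5049428 / 13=388417.54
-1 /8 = -0.12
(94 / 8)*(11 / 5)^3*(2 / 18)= 62557 / 4500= 13.90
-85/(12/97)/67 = -8245/804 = -10.25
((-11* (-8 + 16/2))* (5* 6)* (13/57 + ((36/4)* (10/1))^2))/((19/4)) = 0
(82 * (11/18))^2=2511.12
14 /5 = 2.80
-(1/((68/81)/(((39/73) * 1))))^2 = -9979281/24641296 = -0.40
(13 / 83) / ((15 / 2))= 26 / 1245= 0.02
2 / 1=2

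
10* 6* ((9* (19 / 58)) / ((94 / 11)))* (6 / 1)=124.20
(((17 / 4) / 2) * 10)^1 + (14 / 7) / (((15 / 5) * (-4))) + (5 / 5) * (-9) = 145 / 12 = 12.08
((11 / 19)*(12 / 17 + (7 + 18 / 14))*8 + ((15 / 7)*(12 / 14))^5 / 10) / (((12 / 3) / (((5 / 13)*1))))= 4988029881400 / 1186113570551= 4.21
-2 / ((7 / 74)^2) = -10952 / 49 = -223.51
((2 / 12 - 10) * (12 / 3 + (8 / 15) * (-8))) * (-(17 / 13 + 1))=-236 / 39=-6.05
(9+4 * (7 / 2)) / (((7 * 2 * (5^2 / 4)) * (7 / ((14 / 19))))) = 92 / 3325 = 0.03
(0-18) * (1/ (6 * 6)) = -1/ 2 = -0.50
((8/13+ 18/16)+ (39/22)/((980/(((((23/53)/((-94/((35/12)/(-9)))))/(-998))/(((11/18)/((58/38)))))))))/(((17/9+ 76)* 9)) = 28965420963253/11666823525541184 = 0.00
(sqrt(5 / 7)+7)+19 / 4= sqrt(35) / 7+47 / 4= 12.60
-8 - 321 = -329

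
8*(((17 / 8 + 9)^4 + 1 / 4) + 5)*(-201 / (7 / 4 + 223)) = -12615512745 / 115072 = -109631.47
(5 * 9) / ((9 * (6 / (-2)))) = -5 / 3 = -1.67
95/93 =1.02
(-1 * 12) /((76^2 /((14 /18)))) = -7 /4332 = -0.00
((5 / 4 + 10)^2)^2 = 4100625 / 256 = 16018.07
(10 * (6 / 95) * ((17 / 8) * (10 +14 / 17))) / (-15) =-92 / 95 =-0.97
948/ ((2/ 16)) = 7584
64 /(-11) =-64 /11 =-5.82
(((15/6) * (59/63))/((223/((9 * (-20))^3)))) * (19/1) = -1816020000/1561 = -1163369.63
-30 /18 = -5 /3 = -1.67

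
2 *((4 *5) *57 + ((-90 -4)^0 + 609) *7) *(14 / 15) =30296 / 3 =10098.67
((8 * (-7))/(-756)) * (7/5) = 14/135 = 0.10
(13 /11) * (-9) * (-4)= 468 /11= 42.55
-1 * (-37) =37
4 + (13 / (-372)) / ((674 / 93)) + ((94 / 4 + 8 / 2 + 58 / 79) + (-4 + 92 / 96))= 4662383 / 159738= 29.19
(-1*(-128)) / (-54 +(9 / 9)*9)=-128 / 45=-2.84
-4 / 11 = -0.36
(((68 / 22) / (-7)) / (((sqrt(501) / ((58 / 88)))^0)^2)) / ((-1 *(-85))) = -2 / 385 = -0.01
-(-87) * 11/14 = 957/14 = 68.36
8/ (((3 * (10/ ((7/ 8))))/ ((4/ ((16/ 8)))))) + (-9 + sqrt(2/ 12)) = -8.13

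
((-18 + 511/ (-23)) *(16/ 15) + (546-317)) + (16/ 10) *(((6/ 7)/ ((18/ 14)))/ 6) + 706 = 923509/ 1035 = 892.28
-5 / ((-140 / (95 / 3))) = 95 / 84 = 1.13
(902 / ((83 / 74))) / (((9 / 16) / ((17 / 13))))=18155456 / 9711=1869.58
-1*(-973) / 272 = 973 / 272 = 3.58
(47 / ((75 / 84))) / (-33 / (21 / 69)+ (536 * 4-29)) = 4606 / 175575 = 0.03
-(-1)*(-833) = -833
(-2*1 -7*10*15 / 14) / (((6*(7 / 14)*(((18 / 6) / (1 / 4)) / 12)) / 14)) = -1078 / 3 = -359.33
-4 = -4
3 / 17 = 0.18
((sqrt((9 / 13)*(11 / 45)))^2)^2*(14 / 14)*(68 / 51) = 484 / 12675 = 0.04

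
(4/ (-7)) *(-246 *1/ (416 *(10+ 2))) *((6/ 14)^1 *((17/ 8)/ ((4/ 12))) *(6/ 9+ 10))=2091/ 2548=0.82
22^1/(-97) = -22/97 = -0.23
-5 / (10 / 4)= -2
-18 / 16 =-9 / 8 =-1.12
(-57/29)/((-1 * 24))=19/232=0.08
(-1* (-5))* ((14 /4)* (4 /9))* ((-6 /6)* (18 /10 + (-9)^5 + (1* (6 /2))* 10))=1377068 /3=459022.67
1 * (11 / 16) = 11 / 16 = 0.69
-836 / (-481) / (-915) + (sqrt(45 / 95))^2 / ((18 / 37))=16252487 / 16724370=0.97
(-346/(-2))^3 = 5177717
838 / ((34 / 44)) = 18436 / 17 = 1084.47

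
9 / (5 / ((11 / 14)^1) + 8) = 99 / 158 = 0.63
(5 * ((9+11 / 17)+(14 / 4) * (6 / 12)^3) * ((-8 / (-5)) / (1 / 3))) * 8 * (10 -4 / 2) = 263328 / 17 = 15489.88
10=10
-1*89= -89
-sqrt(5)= -2.24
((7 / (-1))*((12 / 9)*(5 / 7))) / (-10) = 2 / 3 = 0.67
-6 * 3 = -18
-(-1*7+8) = -1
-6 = -6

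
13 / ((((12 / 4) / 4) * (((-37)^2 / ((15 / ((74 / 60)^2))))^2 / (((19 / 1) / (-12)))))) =-0.00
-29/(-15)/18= 0.11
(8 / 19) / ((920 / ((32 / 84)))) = 8 / 45885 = 0.00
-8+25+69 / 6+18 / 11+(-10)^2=2863 / 22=130.14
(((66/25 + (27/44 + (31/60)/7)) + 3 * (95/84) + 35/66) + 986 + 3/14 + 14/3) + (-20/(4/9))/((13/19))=93329469/100100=932.36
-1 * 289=-289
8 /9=0.89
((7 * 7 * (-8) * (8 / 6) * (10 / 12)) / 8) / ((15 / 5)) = -490 / 27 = -18.15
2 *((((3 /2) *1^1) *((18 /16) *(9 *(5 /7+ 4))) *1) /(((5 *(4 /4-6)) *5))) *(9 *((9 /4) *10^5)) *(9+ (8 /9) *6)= -33250210.71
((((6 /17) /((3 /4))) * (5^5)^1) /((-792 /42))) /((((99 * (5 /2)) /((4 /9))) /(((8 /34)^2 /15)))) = -224000 /433370817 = -0.00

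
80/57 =1.40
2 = 2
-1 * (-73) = 73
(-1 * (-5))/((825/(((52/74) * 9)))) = 78/2035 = 0.04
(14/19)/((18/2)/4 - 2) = 56/19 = 2.95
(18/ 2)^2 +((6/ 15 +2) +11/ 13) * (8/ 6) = 16639/ 195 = 85.33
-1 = -1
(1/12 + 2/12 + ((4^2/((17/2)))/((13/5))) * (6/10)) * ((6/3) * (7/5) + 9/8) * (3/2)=56991/14144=4.03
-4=-4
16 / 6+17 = 19.67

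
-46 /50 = -23 /25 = -0.92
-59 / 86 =-0.69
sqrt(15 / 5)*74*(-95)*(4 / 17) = -28120*sqrt(3) / 17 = -2865.02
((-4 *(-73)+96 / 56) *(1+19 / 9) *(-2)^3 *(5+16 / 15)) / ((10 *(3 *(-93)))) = 2993536 / 188325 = 15.90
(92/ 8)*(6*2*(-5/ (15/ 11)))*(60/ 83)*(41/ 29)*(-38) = 47300880/ 2407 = 19651.38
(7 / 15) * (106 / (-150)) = -371 / 1125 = -0.33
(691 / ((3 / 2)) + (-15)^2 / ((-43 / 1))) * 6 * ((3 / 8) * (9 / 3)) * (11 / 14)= 2415.43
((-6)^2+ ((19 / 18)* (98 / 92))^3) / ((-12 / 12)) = -21242842363 / 567663552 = -37.42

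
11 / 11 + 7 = 8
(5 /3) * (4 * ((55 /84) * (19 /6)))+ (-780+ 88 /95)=-27480161 /35910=-765.25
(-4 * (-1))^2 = 16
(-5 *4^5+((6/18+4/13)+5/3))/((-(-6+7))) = 66530/13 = 5117.69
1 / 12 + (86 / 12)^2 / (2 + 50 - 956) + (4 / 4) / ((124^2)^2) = 6375990001 / 240440539392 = 0.03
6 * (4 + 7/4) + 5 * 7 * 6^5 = 544389/2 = 272194.50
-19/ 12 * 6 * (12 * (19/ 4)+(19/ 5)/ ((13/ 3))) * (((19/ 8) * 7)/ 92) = -4753287/ 47840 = -99.36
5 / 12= 0.42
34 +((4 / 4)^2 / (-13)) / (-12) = 5305 / 156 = 34.01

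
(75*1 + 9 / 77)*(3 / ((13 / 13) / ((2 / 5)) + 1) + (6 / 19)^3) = 66.75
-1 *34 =-34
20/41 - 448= -18348/41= -447.51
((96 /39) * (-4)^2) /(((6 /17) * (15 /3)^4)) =4352 /24375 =0.18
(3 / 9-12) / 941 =-35 / 2823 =-0.01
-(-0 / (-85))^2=0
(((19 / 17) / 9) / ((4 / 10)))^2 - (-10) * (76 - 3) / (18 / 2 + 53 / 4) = 274220345 / 8333604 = 32.91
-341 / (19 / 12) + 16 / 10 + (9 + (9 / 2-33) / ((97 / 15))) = -3855107 / 18430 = -209.18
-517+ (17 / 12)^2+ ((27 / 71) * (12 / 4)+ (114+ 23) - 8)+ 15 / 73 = -287081857 / 746352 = -384.65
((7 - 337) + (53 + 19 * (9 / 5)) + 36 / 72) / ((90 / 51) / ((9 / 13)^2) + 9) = -1112157 / 58210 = -19.11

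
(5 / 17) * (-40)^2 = 8000 / 17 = 470.59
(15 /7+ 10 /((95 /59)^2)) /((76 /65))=985517 /192052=5.13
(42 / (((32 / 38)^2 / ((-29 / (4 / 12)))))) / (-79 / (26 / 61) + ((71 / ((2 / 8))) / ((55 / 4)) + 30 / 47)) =31.41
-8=-8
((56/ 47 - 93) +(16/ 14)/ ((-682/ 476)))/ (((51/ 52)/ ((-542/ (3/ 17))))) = 4647851624/ 16027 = 290001.35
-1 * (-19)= 19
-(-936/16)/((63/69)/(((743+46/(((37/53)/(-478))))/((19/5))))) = -5103360405/9842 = -518528.80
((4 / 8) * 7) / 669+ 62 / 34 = 41597 / 22746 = 1.83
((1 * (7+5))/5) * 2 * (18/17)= 432/85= 5.08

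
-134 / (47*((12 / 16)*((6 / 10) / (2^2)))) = -10720 / 423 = -25.34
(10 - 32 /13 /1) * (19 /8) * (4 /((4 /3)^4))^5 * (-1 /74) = -0.79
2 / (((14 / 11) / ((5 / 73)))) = 55 / 511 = 0.11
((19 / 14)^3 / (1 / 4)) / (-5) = -6859 / 3430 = -2.00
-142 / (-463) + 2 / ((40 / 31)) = 17193 / 9260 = 1.86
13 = 13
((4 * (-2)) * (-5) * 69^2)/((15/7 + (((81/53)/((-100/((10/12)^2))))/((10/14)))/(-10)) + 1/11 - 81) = -621748512000/257151149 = -2417.83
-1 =-1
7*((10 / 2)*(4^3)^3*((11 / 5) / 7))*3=8650752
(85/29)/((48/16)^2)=85/261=0.33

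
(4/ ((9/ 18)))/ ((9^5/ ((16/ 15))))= 128/ 885735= 0.00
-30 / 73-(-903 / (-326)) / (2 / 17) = -1140183 / 47596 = -23.96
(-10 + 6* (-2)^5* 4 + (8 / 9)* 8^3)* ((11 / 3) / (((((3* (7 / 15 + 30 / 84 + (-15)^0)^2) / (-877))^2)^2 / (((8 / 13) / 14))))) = -18687628618518339124629600000000 / 6019127516671270609933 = -3104707213.26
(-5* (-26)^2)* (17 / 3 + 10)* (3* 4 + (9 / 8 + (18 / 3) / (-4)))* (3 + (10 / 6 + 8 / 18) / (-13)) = -15721030 / 9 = -1746781.11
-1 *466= -466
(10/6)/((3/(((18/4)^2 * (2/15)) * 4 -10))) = 4/9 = 0.44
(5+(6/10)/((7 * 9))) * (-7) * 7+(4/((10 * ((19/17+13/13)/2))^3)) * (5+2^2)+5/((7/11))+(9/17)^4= -22494354088489/94712814000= -237.50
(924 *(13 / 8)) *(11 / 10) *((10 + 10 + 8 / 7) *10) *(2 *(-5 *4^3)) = -223491840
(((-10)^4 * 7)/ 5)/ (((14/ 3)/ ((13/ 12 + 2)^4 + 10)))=260190125/ 864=301145.98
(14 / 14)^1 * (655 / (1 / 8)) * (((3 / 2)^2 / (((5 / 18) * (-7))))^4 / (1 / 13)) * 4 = 146617131726 / 300125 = 488520.22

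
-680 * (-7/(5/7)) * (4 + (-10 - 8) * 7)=-813008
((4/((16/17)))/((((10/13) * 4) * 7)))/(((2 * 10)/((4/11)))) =221/61600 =0.00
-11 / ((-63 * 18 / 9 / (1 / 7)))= 11 / 882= 0.01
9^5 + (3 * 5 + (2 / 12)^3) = 12757825 / 216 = 59064.00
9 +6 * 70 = 429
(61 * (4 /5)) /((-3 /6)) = -488 /5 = -97.60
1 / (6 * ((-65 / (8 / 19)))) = -4 / 3705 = -0.00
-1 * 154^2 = -23716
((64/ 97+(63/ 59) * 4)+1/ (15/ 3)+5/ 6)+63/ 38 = 12432241/ 1631055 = 7.62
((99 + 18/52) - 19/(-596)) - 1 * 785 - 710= -10813279/7748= -1395.62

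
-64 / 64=-1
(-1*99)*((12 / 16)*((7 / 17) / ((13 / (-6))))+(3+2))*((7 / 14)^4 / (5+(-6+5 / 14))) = 165319 / 3536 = 46.75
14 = 14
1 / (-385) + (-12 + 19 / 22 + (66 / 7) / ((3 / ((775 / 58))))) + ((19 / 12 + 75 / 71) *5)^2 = 237413518187 / 1157816880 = 205.05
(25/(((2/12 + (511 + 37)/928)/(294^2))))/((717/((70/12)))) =2924418000/125953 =23218.33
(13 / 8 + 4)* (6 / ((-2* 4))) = -135 / 32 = -4.22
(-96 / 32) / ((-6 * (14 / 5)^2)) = 25 / 392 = 0.06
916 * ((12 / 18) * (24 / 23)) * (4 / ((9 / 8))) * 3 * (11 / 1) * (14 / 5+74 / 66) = 303437824 / 1035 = 293176.64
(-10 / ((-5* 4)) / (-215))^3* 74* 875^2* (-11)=2492875 / 318028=7.84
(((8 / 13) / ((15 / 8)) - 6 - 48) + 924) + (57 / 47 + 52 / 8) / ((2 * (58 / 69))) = 64148839 / 73320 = 874.92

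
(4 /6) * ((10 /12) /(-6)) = -5 /54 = -0.09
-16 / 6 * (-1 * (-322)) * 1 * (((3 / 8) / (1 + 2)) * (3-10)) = 2254 / 3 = 751.33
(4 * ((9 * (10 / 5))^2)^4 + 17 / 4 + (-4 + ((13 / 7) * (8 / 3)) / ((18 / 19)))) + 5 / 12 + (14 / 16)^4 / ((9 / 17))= 34124145446007877 / 774144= 44079842311.00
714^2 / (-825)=-169932 / 275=-617.93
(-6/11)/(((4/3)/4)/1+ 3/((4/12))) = -9/154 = -0.06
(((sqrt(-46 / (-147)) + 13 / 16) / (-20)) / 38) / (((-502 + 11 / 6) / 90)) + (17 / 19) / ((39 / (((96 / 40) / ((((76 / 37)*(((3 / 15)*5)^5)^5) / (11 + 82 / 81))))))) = 9*sqrt(138) / 798266 + 58808328829 / 182524661280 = 0.32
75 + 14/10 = 382/5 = 76.40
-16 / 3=-5.33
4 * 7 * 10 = 280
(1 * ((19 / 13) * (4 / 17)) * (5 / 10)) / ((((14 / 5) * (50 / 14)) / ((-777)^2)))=11470851 / 1105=10380.86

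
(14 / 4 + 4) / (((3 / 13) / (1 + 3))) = 130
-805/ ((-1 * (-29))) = -805/ 29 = -27.76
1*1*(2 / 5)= 2 / 5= 0.40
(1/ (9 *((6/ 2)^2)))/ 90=1/ 7290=0.00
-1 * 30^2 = -900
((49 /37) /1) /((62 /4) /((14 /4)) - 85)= -343 /20868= -0.02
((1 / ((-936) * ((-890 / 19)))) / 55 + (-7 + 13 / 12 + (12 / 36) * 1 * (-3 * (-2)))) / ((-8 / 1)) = 179450681 / 366537600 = 0.49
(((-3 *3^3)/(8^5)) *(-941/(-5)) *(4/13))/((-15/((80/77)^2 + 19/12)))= 1604460519/63141478400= 0.03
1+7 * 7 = 50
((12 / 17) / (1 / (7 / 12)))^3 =343 / 4913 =0.07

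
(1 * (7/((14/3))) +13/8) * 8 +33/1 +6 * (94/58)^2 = 62032/841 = 73.76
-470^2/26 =-110450/13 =-8496.15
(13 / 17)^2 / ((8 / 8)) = 169 / 289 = 0.58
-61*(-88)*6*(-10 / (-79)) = 322080 / 79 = 4076.96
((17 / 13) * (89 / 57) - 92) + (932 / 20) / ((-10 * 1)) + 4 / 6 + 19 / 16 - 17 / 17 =-93.76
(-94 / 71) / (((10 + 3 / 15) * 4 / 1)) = -235 / 7242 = -0.03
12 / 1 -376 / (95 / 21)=-71.12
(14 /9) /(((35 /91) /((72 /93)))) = 1456 /465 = 3.13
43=43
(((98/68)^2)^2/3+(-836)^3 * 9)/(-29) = 21081342519719231/116261232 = 181327362.16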